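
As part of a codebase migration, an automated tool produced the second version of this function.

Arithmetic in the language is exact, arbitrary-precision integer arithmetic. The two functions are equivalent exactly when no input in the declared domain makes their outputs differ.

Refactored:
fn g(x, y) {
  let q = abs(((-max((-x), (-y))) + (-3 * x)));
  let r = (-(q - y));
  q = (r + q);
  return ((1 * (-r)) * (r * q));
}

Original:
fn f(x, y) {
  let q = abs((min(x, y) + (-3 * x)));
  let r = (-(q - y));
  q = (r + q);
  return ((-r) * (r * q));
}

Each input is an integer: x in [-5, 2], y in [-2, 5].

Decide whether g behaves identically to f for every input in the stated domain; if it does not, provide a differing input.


Reading the diff, among the changes: arithmetic usage differs, and constant usage differs, and min/max/abs usage differs.
Tracing x=-4, y=1: f: q := 8 | r := -7 | q := 1 | result -49 | g: q := 8 | r := -7 | q := 1 | result -49 — matching result -49.
Checked all 64 inputs in the declared domain: the outputs agree on every one.
verdict: equivalent


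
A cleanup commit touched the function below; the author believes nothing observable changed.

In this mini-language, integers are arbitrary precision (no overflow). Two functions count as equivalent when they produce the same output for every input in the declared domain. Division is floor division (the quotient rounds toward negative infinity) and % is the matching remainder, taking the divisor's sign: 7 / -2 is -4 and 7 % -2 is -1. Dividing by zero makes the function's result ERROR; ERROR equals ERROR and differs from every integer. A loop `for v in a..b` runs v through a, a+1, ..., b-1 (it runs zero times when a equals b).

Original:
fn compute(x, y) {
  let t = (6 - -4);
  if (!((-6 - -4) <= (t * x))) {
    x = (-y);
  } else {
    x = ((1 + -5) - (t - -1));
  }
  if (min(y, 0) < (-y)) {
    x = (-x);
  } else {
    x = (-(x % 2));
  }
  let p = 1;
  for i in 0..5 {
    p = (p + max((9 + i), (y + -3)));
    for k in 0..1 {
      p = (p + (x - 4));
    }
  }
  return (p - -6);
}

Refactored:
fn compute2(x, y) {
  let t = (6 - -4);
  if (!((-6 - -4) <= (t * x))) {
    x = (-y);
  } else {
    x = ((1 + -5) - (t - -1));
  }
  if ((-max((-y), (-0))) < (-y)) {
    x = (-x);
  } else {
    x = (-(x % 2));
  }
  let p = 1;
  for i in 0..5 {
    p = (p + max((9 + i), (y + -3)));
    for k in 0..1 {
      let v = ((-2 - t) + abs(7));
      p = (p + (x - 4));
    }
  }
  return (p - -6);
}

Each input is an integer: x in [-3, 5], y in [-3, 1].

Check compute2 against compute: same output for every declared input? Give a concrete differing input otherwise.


Equivalent — the differences include arithmetic usage differs; also statement counts differ; also constant usage differs; also local variable names differ; also min/max/abs usage differs, yet no declared input distinguishes the two.
Spot check at x=1, y=1 — compute: t := 10 | (!((-6 - -4) <= (t * x))): false | x := -15 | (min(y, 0) < (-y)): false | x := -1 | p := 1 | iter i=0: | p := 10 | iter k=0: | p := 5 | iter i=1: | p := 15 | iter k=0: | p := 10 | iter i=2: | p := 21 | iter k=0: | p := 16 | iter i=3: | p := 28 | iter k=0: | p := 23 | iter i=4: | p := 36 | iter k=0: | p := 31 | result 37. compute2: t := 10 | (!((-6 - -4) <= (t * x))): false | x := -15 | ((-max((-y), (-0))) < (-y)): false | x := -1 | p := 1 | iter i=0: | p := 10 | iter k=0: | v := -5 | p := 5 | iter i=1: | p := 15 | iter k=0: | v := -5 | p := 10 | iter i=2: | p := 21 | iter k=0: | v := -5 | p := 16 | iter i=3: | p := 28 | iter k=0: | v := -5 | p := 23 | iter i=4: | p := 36 | iter k=0: | v := -5 | p := 31 | result 37. Both give 37.
Sweeping the whole domain (45 inputs) finds no disagreement.
verdict: equivalent


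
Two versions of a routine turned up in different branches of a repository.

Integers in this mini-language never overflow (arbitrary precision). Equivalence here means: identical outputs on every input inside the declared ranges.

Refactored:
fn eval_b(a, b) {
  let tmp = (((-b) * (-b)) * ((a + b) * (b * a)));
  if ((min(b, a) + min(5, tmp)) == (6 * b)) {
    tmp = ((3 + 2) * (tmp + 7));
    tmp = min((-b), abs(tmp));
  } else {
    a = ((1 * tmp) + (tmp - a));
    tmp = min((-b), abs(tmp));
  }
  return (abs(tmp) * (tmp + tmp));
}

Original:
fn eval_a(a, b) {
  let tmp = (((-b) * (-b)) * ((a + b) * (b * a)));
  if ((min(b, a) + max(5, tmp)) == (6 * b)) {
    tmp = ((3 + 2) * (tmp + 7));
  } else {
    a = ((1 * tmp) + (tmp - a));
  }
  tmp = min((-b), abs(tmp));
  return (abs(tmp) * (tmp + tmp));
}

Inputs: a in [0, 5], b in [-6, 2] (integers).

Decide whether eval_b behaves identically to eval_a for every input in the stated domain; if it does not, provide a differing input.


The suspicious edit (`max(5, tmp)` became `min(5, tmp)`) never changes the result for any input inside the declared domain.
As a probe, take a=4, b=1: eval_a runs tmp=20, then ((min(b, a) + max(5, tmp)) == (6 * b)) is false, then a=36, then tmp=-1, then returns -2; eval_b runs tmp=20, then ((min(b, a) + min(5, tmp)) == (6 * b)) is true, then tmp=135, then tmp=-1, then returns -2; both end at -2.
Across all 54 domain points the two functions coincide.
verdict: equivalent


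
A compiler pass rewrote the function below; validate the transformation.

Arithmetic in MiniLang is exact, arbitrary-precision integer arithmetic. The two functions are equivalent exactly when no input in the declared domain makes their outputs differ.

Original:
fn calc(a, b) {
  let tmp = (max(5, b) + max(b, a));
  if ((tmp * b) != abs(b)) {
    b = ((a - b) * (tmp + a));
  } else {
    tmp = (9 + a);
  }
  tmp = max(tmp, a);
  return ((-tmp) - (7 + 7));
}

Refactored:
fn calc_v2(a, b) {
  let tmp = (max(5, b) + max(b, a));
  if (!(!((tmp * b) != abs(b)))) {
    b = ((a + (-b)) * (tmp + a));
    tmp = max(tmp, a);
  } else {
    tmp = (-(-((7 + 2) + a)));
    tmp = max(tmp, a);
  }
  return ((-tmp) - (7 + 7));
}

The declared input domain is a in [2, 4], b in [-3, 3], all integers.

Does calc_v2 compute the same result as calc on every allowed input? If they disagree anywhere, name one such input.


Comparing the listings, the differences include: arithmetic usage differs; and boolean connective usage differs; and constant usage differs; and statement counts differ; and min/max/abs usage differs.
Spot check at a=4, b=2 — calc: tmp=9, then ((tmp * b) != abs(b)) is true, then b=26, then tmp=9, then returns -23. calc_v2: tmp=9, then (!(!((tmp * b) != abs(b)))) is true, then b=26, then tmp=9, then returns -23. Both give -23.
An exhaustive pass over the 21 declared inputs shows identical outputs.
verdict: equivalent


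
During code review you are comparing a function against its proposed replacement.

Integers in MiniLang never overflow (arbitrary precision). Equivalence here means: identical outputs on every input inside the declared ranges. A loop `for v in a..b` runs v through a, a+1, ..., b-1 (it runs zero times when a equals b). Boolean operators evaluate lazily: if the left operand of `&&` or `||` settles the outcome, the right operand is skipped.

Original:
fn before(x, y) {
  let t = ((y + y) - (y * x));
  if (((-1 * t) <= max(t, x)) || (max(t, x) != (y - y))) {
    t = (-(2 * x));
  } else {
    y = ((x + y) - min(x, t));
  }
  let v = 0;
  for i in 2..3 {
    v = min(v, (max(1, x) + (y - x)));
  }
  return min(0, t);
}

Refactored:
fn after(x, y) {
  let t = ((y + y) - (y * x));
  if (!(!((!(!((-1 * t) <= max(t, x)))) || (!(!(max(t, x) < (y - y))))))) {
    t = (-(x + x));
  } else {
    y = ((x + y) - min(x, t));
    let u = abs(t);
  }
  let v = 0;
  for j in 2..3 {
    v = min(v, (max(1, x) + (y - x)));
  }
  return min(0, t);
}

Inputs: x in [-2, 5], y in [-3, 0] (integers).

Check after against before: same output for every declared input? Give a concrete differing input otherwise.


Run the pair on x=1, y=-3.
before: t := -3 | (((-1 * t) <= max(t, x)) || (max(t, x) != (y - y))): true | t := -2 | v := 0 | iter i=2: | v := -3 | result -2
after: t := -3 | (!(!((!(!((-1 * t) <= max(t, x)))) || (!(!(max(t, x) < (y - y))))))): false | y := 1 | u := 3 | v := 0 | iter j=2: | v := 0 | result -3
-2 != -3, so the rewrite changes behavior.
verdict: not equivalent; witness: x=1, y=-3


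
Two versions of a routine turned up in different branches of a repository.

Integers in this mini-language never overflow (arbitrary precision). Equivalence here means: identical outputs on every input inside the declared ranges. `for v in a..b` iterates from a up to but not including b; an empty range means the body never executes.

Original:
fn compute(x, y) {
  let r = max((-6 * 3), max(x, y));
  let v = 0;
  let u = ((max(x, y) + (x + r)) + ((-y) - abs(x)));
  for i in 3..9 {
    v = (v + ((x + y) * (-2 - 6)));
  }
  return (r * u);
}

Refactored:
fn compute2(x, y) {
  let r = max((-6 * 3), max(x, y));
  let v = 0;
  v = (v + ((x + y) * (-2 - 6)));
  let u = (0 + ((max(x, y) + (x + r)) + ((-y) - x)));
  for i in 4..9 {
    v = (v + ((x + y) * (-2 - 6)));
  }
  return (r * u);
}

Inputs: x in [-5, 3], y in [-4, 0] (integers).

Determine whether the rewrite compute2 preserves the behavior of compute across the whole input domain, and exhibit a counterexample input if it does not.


Input x=-5, y=-4: 56 from compute versus 16 from compute2.
verdict: not equivalent; witness: x=-5, y=-4


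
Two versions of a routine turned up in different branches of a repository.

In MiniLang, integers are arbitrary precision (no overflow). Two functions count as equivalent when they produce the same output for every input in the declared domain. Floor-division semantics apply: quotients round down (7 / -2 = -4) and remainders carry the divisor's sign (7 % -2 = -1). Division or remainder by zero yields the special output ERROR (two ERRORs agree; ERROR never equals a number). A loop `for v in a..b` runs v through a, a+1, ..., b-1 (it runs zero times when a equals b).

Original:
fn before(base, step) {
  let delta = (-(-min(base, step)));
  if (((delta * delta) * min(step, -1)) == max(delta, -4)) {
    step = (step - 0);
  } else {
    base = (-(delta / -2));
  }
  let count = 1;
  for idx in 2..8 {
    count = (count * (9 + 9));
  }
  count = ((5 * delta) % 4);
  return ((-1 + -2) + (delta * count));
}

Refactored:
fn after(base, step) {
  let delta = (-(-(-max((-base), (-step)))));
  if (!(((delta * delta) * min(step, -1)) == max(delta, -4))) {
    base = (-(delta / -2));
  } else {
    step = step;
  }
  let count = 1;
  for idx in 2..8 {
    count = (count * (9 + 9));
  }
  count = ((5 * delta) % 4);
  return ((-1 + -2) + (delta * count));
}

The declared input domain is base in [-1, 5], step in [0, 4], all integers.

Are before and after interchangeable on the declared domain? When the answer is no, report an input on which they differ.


Reading the diff, among the changes: constant usage differs, plus min/max/abs usage differs, plus boolean connective usage differs, plus arithmetic usage differs.
Spot check at base=2, step=4 — before: delta=2, then (((delta * delta) * min(step, -1)) == max(delta, -4)) is false, then base=1, then count=1, then (idx=2), then count=18, then (idx=3), then count=324, then (idx=4), then count=5832, then (idx=5), then count=104976, then (idx=6), then count=1889568, then (idx=7), then count=34012224, then count=2, then returns 1. after: delta=2, then (!(((delta * delta) * min(step, -1)) == max(delta, -4))) is true, then base=1, then count=1, then (idx=2), then count=18, then (idx=3), then count=324, then (idx=4), then count=5832, then (idx=5), then count=104976, then (idx=6), then count=1889568, then (idx=7), then count=34012224, then count=2, then returns 1. Both give 1.
Every one of the 35 inputs gives matching results.
verdict: equivalent


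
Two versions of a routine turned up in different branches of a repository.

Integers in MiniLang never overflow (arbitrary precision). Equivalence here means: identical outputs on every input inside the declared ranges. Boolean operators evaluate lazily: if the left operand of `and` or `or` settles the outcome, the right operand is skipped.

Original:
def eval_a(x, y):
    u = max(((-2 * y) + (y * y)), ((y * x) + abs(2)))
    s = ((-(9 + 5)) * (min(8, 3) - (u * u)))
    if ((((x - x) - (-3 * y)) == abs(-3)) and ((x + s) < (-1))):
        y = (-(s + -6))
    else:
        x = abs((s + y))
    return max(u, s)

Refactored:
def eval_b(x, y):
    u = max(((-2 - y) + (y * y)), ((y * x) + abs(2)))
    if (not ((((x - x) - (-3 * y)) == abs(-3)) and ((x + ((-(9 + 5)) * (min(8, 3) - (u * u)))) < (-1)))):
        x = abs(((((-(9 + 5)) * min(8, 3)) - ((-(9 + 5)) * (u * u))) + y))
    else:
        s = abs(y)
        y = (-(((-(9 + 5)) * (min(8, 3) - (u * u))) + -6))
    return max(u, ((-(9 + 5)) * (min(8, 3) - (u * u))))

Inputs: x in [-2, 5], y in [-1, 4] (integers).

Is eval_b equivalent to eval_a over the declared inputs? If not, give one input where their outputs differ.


Try x=-2, y=3.
eval_a: u = 3; s = 84; ((((x - x) - (-3 * y)) == abs(-3)) and ((x + s) < (-1))) -> false; x = 87; return 84
eval_b: u = 4; (not ((((x - x) - (-3 * y)) == abs(-3)) and ((x + ((-(9 + 5)) * (min(8, 3) - (u * u)))) < (-1)))) -> true; x = 185; return 182
84 vs 182 — the two versions disagree here.
verdict: not equivalent; witness: x=-2, y=3


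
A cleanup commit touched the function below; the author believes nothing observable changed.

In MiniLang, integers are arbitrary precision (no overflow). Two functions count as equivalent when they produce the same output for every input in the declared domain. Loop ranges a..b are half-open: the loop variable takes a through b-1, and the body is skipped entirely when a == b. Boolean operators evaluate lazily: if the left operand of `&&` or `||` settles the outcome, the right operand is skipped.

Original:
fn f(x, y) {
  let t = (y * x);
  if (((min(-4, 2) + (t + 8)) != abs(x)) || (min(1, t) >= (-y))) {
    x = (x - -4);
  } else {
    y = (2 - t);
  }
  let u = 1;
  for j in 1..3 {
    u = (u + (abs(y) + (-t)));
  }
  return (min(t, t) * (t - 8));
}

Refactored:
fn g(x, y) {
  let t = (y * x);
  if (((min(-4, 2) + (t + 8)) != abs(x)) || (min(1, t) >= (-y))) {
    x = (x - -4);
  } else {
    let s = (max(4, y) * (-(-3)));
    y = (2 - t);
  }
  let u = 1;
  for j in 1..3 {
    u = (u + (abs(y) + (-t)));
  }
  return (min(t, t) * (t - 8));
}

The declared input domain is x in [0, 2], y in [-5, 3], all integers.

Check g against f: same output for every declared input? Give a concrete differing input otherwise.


Reading the diff, among the changes: constant usage differs, local variable names differ, arithmetic usage differs, min/max/abs usage differs, statement counts differ.
Tracing x=2, y=2: f: t=4, then (((min(-4, 2) + (t + 8)) != abs(x)) || (min(1, t) >= (-y))) is true, then x=6, then u=1, then (j=1), then u=-1, then (j=2), then u=-3, then returns -16 | g: t=4, then (((min(-4, 2) + (t + 8)) != abs(x)) || (min(1, t) >= (-y))) is true, then x=6, then u=1, then (j=1), then u=-1, then (j=2), then u=-3, then returns -16 — matching result -16.
Sweeping the whole domain (27 inputs) finds no disagreement.
verdict: equivalent


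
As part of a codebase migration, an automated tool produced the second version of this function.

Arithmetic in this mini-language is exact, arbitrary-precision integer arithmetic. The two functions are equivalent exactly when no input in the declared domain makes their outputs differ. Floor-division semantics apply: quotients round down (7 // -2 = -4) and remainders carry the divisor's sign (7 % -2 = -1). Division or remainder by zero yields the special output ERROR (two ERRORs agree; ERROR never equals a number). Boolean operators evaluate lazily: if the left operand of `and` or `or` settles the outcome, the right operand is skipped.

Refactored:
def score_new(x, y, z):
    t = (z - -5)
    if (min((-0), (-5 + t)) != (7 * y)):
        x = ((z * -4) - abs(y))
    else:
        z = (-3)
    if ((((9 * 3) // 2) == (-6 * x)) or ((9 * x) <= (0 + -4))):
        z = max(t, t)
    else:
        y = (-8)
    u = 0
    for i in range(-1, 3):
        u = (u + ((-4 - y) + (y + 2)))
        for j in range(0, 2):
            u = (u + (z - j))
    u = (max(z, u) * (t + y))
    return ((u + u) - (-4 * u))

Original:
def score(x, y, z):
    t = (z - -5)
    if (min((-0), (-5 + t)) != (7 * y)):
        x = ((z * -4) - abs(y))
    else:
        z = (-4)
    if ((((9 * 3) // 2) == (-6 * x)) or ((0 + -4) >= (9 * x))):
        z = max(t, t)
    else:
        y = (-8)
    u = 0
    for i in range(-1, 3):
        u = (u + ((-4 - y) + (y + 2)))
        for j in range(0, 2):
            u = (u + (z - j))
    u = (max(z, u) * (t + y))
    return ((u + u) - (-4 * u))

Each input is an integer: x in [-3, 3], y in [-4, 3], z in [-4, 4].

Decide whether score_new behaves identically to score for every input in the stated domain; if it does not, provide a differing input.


Try x=0, y=0, z=0.
score: t = 5; (min((-0), (-5 + t)) != (7 * y)) -> false; z = -4; ((((9 * 3) // 2) == (-6 * x)) or ((0 + -4) >= (9 * x))) -> false; y = -8; u = 0; [i=-1]; u = -2; [j=0]; u = -6; [j=1]; u = -11; [i=0]; u = -13; [j=0]; u = -17; [j=1]; u = -22; [i=1]; u = -24; [j=0]; u = -28; [j=1]; u = -33; [i=2]; u = -35; [j=0]; u = -39; [j=1]; u = -44; u = 12; return 72
score_new: t = 5; (min((-0), (-5 + t)) != (7 * y)) -> false; z = -3; ((((9 * 3) // 2) == (-6 * x)) or ((9 * x) <= (0 + -4))) -> false; y = -8; u = 0; [i=-1]; u = -2; [j=0]; u = -5; [j=1]; u = -9; [i=0]; u = -11; [j=0]; u = -14; [j=1]; u = -18; [i=1]; u = -20; [j=0]; u = -23; [j=1]; u = -27; [i=2]; u = -29; [j=0]; u = -32; [j=1]; u = -36; u = 9; return 54
72 against 54: the behavior changed.
verdict: not equivalent; witness: x=0, y=0, z=0


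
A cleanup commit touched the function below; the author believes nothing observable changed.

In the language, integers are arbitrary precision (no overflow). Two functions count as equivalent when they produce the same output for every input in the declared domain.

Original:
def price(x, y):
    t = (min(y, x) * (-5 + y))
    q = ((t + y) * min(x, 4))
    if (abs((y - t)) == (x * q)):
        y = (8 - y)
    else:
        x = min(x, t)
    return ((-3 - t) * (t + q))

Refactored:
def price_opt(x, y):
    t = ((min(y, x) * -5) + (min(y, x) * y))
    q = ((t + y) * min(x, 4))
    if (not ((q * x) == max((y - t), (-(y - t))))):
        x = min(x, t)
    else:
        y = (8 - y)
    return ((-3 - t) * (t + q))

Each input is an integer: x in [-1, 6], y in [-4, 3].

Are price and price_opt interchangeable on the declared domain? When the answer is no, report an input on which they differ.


This is a faithful refactor — boolean connective usage differs; also arithmetic usage differs; also min/max/abs usage differs, but the computed results match everywhere.
Spot check at x=2, y=-2 — price: t := 14 | q := 24 | (abs((y - t)) == (x * q)): false | x := 2 | result -646. price_opt: t := 14 | q := 24 | (not ((q * x) == max((y - t), (-(y - t))))): true | x := 2 | result -646. Both give -646.
Checked all 64 inputs in the declared domain: the outputs agree on every one.
verdict: equivalent


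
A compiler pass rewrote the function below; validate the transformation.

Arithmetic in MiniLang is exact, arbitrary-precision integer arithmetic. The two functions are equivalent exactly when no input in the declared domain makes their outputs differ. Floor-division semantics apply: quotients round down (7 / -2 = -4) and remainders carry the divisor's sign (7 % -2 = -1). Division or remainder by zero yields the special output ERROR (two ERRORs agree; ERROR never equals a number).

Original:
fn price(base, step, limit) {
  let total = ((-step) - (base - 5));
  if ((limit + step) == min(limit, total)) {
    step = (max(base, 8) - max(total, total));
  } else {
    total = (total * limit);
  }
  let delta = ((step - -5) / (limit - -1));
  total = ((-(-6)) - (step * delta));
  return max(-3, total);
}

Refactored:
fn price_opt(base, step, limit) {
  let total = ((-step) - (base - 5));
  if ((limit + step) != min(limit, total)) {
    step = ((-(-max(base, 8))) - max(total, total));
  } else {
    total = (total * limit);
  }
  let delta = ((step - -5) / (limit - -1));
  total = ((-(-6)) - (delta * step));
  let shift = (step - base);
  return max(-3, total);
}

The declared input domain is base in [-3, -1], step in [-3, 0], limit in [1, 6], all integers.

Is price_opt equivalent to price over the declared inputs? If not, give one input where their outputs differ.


These are not equivalent — on base=-2, step=-3, limit=1 the outputs split (9 vs 8).
price: total becomes 10; next ((limit + step) == min(limit, total)) evaluates to false; next total becomes 10; next delta becomes 1; next total becomes 9; next final value 9
price_opt: total becomes 10; next ((limit + step) != min(limit, total)) evaluates to true; next step becomes -2; next delta becomes 1; next total becomes 8; next shift becomes 0; next final value 8
verdict: not equivalent; witness: base=-2, step=-3, limit=1


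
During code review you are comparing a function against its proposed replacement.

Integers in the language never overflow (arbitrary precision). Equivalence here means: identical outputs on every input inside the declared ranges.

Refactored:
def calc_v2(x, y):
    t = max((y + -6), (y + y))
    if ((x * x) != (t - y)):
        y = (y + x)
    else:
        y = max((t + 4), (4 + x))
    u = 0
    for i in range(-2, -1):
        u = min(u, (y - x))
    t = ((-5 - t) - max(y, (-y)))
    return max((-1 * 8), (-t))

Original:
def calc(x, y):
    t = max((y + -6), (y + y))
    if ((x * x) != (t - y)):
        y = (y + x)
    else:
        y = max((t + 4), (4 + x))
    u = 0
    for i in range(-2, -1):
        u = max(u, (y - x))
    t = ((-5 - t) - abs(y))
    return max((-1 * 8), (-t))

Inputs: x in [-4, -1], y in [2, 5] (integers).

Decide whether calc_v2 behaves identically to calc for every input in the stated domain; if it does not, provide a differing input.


Although `max(u, (y - x))` became `min(u, (y - x))`, no input in the stated domain can expose it.
Spot check at x=-1, y=5 — calc: t=10, then ((x * x) != (t - y)) is true, then y=4, then u=0, then (i=-2), then u=5, then t=-19, then returns 19. calc_v2: t=10, then ((x * x) != (t - y)) is true, then y=4, then u=0, then (i=-2), then u=0, then t=-19, then returns 19. Both give 19.
Sweeping the whole domain (16 inputs) finds no disagreement.
verdict: equivalent


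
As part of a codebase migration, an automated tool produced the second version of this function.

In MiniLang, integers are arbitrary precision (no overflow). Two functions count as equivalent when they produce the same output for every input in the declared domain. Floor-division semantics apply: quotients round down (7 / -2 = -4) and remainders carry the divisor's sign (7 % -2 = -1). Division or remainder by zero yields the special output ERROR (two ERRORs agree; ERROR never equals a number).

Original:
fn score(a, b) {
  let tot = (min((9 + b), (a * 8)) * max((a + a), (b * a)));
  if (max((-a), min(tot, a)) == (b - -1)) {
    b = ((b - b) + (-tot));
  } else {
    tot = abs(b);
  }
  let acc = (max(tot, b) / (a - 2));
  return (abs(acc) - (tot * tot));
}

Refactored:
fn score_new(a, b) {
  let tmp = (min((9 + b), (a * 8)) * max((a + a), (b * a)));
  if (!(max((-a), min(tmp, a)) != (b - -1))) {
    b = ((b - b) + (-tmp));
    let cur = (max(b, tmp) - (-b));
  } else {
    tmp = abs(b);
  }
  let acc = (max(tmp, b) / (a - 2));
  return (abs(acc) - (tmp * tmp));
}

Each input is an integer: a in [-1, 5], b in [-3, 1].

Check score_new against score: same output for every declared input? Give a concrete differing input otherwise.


Reading the diff, among the changes: local variable names differ; also arithmetic usage differs; also min/max/abs usage differs; also boolean connective usage differs; also comparison usage differs; also statement counts differ.
Spot check at a=0, b=-3 — score: tot = 0; (max((-a), min(tot, a)) == (b - -1)) -> false; tot = 3; acc = -2; return -7. score_new: tmp = 0; (!(max((-a), min(tmp, a)) != (b - -1))) -> false; tmp = 3; acc = -2; return -7. Both give -7.
Sweeping the whole domain (35 inputs) finds no disagreement.
verdict: equivalent


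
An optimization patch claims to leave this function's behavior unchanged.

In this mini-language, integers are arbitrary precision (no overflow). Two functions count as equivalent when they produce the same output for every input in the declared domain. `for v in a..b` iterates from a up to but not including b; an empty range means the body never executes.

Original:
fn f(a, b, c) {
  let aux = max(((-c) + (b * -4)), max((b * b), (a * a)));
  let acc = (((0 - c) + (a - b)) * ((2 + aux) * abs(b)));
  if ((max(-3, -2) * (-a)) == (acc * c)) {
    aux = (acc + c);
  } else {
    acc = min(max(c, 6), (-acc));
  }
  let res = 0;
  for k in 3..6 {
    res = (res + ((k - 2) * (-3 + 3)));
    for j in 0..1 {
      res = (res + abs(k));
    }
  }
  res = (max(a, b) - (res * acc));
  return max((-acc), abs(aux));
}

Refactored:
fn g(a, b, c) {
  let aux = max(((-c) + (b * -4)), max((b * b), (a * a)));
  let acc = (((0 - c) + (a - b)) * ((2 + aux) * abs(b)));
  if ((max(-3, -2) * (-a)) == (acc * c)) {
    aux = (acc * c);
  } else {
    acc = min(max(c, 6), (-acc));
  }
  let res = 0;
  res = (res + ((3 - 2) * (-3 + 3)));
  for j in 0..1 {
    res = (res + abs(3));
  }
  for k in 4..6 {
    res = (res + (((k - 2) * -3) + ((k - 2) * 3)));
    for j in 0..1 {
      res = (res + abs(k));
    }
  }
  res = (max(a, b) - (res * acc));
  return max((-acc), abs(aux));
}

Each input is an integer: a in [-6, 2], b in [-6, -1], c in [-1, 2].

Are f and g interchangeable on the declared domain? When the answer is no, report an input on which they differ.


The rewrite breaks on a=0, b=-6, c=0, where the results are 1368 and 0.
f: aux becomes 36; next acc becomes 1368; next ((max(-3, -2) * (-a)) == (acc * c)) evaluates to true; next aux becomes 1368; next res becomes 0; next at k=3:; next res becomes 0; next at j=0:; next res becomes 3; next at k=4:; next res becomes 3; next at j=0:; next res becomes 7; next at k=5:; next res becomes 7; next at j=0:; next res becomes 12; next res becomes -16416; next final value 1368
g: aux becomes 36; next acc becomes 1368; next ((max(-3, -2) * (-a)) == (acc * c)) evaluates to true; next aux becomes 0; next res becomes 0; next res becomes 0; next at j=0:; next res becomes 3; next at k=4:; next res becomes 3; next at j=0:; next res becomes 7; next at k=5:; next res becomes 7; next at j=0:; next res becomes 12; next res becomes -16416; next final value 0
verdict: not equivalent; witness: a=0, b=-6, c=0


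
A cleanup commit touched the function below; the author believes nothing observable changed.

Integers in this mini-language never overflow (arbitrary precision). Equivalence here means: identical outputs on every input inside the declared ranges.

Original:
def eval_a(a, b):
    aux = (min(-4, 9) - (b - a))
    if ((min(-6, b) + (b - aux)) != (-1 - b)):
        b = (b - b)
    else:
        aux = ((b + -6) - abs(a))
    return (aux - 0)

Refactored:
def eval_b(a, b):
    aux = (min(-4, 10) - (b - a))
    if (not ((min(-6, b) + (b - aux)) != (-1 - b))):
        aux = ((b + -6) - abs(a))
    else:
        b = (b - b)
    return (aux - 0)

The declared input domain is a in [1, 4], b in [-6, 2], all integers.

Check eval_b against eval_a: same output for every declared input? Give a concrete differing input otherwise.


Equivalent. The one real change (`9` became `10`) has no effect anywhere in the declared ranges.
Sweeping the whole domain (36 inputs) finds no disagreement.
Spot check at a=2, b=1 — eval_a: aux becomes -3; next ((min(-6, b) + (b - aux)) != (-1 - b)) evaluates to false; next aux becomes -7; next final value -7. eval_b: aux becomes -3; next (not ((min(-6, b) + (b - aux)) != (-1 - b))) evaluates to true; next aux becomes -7; next final value -7. Both give -7.
verdict: equivalent


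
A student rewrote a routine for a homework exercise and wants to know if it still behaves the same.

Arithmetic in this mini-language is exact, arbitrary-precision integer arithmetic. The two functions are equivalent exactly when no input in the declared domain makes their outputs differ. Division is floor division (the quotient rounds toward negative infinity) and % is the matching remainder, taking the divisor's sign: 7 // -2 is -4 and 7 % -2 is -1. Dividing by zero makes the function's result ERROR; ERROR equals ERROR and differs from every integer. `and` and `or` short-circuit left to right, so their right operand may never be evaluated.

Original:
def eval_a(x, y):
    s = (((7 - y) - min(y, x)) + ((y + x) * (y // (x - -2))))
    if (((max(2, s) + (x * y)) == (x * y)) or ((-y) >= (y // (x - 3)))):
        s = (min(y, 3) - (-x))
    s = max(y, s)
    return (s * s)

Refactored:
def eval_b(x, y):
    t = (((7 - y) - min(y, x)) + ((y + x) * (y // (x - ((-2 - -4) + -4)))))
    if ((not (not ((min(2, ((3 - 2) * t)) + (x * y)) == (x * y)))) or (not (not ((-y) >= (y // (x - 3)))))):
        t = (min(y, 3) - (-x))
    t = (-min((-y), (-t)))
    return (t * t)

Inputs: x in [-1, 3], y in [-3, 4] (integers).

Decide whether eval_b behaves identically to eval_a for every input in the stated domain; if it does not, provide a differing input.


Run the pair on x=3, y=4.
eval_a: s = 0; division by zero -> ERROR
eval_b: t = 0; ((not (not ((min(2, ((3 - 2) * t)) + (x * y)) == (x * y)))) or (not (not ((-y) >= (y // (x - 3)))))) -> true; t = 6; t = 6; return 36
ERROR vs 36 — the two versions disagree here.
verdict: not equivalent; witness: x=3, y=4


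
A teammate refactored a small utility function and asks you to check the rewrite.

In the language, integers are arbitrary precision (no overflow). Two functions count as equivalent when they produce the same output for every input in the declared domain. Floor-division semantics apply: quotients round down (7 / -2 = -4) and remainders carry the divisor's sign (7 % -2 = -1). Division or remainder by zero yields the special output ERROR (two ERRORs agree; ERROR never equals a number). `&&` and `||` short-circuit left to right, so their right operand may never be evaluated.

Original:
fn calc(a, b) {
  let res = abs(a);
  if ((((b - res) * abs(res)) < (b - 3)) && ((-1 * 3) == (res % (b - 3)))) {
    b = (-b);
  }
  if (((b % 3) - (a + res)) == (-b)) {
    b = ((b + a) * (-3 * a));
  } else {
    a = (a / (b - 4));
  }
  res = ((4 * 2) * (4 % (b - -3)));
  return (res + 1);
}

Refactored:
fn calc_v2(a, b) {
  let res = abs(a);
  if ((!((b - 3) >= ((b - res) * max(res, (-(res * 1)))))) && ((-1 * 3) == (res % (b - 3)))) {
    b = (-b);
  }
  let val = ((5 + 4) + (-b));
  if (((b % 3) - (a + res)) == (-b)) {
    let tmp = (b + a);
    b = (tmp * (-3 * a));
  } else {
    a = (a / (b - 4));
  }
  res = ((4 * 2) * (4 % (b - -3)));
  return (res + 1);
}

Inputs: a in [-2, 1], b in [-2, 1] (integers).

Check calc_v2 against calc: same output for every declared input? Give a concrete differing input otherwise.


On input a=-2, b=-2, calc returns 33 while calc_v2 returns 1.
verdict: not equivalent; witness: a=-2, b=-2


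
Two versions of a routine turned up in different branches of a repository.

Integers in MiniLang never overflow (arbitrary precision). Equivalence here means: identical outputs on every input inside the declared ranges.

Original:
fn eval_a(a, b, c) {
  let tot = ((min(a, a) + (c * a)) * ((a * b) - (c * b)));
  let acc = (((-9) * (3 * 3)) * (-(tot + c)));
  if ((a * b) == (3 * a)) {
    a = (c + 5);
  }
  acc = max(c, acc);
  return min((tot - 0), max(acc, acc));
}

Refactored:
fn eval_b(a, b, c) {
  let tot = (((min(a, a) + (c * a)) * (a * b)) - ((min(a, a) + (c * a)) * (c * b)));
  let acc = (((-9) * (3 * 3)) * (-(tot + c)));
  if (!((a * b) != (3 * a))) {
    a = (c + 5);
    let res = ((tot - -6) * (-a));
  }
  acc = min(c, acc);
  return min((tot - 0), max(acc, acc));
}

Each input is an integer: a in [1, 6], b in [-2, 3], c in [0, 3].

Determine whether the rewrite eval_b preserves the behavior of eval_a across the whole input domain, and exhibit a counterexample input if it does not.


Run the pair on a=1, b=-2, c=0.
eval_a: tot = -2; acc = -162; ((a * b) == (3 * a)) -> false; acc = 0; return -2
eval_b: tot = -2; acc = -162; (!((a * b) != (3 * a))) -> false; acc = -162; return -162
-2 against -162: the behavior changed.
verdict: not equivalent; witness: a=1, b=-2, c=0


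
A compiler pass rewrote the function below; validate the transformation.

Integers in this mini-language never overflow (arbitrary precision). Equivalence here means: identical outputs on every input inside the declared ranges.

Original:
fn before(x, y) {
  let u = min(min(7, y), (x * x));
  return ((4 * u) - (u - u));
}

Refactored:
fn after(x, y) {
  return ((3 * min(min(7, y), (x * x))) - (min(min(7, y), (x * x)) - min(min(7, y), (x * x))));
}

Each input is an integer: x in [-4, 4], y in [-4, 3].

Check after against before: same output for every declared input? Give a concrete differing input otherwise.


Consider the input x=-4, y=-4.
before: u=-4, then returns -16
after: returns -12
-16 against -12: the behavior changed.
verdict: not equivalent; witness: x=-4, y=-4


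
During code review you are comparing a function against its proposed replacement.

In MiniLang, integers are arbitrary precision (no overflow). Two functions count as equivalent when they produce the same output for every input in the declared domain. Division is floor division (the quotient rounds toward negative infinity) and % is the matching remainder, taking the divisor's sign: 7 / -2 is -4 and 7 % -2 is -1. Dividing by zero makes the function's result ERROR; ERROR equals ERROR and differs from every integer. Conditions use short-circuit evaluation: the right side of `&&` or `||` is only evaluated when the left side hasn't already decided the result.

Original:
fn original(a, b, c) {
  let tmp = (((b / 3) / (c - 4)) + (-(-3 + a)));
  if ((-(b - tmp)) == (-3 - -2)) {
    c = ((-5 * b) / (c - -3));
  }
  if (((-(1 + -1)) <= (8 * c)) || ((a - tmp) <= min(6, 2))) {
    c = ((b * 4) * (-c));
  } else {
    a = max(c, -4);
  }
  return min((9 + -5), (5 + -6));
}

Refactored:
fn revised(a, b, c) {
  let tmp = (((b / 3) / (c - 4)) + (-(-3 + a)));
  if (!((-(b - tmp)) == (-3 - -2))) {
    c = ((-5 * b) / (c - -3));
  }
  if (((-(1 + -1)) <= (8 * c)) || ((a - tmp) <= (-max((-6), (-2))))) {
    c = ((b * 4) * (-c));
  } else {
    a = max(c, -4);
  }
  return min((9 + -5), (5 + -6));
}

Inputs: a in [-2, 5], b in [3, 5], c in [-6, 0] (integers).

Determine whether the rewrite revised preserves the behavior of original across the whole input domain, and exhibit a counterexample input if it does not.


On input a=-2, b=3, c=-3, original returns -1 while revised returns ERROR.
verdict: not equivalent; witness: a=-2, b=3, c=-3


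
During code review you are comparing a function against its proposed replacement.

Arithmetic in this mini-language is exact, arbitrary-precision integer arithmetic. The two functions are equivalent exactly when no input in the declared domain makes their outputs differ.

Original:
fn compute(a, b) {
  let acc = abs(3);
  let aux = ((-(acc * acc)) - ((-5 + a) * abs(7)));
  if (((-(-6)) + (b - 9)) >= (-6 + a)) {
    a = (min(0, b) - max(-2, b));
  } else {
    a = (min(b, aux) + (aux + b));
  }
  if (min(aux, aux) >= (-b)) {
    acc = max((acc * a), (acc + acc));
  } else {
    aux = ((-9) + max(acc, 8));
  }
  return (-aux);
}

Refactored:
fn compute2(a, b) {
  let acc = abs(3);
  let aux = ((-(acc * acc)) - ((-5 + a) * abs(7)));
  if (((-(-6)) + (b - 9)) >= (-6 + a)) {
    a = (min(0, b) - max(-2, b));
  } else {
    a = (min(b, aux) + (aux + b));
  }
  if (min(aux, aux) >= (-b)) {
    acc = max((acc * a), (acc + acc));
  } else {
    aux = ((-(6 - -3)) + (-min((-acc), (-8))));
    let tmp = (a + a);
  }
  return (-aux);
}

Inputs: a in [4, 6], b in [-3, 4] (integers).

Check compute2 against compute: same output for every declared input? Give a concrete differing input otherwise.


Behavior is preserved: although statement counts differ, plus constant usage differs, plus local variable names differ, plus min/max/abs usage differs, plus arithmetic usage differs, the outputs never diverge.
One worked example (a=5, b=0) — compute: acc = 3; aux = -9; (((-(-6)) + (b - 9)) >= (-6 + a)) -> false; a = -18; (min(aux, aux) >= (-b)) -> false; aux = -1; return 1; compute2: acc = 3; aux = -9; (((-(-6)) + (b - 9)) >= (-6 + a)) -> false; a = -18; (min(aux, aux) >= (-b)) -> false; aux = -1; tmp = -36; return 1; agreement on 1.
An exhaustive pass over the 24 declared inputs shows identical outputs.
verdict: equivalent


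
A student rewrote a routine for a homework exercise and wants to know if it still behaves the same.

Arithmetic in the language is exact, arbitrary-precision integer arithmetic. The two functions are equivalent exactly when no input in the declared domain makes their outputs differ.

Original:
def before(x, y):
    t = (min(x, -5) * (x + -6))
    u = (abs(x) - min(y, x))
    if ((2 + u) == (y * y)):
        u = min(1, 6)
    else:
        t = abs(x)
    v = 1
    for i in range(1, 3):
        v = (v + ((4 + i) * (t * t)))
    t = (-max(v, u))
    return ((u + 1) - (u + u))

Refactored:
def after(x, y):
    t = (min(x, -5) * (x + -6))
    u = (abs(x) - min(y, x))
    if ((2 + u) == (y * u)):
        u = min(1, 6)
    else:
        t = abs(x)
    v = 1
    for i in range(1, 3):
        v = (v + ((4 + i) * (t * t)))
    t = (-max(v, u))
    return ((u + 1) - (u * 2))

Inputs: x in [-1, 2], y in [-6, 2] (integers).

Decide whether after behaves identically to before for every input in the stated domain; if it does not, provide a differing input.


x=0, y=-2 yields 0 from before but -1 from after.
verdict: not equivalent; witness: x=0, y=-2


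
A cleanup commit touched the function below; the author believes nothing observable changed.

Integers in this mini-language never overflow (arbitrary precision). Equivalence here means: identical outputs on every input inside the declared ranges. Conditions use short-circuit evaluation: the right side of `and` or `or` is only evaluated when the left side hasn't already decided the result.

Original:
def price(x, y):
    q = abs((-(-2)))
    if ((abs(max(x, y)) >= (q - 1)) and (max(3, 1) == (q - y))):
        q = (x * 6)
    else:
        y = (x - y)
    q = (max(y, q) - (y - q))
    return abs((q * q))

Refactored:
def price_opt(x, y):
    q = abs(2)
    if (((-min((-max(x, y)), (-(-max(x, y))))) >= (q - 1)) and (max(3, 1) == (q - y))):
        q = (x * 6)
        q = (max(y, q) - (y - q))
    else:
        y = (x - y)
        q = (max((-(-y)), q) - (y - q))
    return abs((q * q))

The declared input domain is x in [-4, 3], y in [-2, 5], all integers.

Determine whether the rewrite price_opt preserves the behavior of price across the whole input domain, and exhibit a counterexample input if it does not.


The two are interchangeable: arithmetic usage differs; and min/max/abs usage differs; and statement counts differ, and every declared input agrees.
Spot check at x=2, y=-1 — price: q = 2; ((abs(max(x, y)) >= (q - 1)) and (max(3, 1) == (q - y))) -> true; q = 12; q = 25; return 625. price_opt: q = 2; (((-min((-max(x, y)), (-(-max(x, y))))) >= (q - 1)) and (max(3, 1) == (q - y))) -> true; q = 12; q = 25; return 625. Both give 625.
Every one of the 64 inputs gives matching results.
verdict: equivalent


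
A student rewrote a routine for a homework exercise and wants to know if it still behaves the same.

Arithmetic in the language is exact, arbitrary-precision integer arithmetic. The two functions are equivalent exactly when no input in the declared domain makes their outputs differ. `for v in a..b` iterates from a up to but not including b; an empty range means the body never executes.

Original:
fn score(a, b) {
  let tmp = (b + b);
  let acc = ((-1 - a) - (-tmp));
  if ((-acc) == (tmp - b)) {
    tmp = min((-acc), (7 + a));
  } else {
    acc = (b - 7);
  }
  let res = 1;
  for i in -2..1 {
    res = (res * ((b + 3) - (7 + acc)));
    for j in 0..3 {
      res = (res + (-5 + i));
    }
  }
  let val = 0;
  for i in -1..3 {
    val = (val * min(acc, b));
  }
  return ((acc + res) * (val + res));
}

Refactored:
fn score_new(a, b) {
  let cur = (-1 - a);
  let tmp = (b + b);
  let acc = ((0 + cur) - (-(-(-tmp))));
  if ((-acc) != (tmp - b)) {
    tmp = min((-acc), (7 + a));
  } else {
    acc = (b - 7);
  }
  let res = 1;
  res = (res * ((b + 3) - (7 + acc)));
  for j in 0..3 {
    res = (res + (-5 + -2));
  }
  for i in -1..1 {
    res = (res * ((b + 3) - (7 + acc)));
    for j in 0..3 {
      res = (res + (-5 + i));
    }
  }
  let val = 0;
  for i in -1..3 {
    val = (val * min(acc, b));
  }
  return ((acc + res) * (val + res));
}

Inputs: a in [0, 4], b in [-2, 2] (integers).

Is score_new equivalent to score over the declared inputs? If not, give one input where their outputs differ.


Not equivalent: a=0, b=-2 separates them (55440 vs 456).
score: tmp becomes -4; next acc becomes -5; next ((-acc) == (tmp - b)) evaluates to false; next acc becomes -9; next res becomes 1; next at i=-2:; next res becomes 3; next at j=0:; next res becomes -4; next at j=1:; next res becomes -11; next at j=2:; next res becomes -18; next at i=-1:; next res becomes -54; next at j=0:; next res becomes -60; next at j=1:; next res becomes -66; next at j=2:; next res becomes -72; next at i=0:; next res becomes -216; next at j=0:; next res becomes -221; next at j=1:; next res becomes -226; next at j=2:; next res becomes -231; next val becomes 0; next at i=-1:; next val becomes 0; next at i=0:; next val becomes 0; next at i=1:; next val becomes 0; next at i=2:; next val becomes 0; next final value 55440
score_new: cur becomes -1; next tmp becomes -4; next acc becomes -5; next ((-acc) != (tmp - b)) evaluates to true; next tmp becomes 5; next res becomes 1; next res becomes -1; next at j=0:; next res becomes -8; next at j=1:; next res becomes -15; next at j=2:; next res becomes -22; next at i=-1:; next res becomes 22; next at j=0:; next res becomes 16; next at j=1:; next res becomes 10; next at j=2:; next res becomes 4; next at i=0:; next res becomes -4; next at j=0:; next res becomes -9; next at j=1:; next res becomes -14; next at j=2:; next res becomes -19; next val becomes 0; next at i=-1:; next val becomes 0; next at i=0:; next val becomes 0; next at i=1:; next val becomes 0; next at i=2:; next val becomes 0; next final value 456
verdict: not equivalent; witness: a=0, b=-2
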